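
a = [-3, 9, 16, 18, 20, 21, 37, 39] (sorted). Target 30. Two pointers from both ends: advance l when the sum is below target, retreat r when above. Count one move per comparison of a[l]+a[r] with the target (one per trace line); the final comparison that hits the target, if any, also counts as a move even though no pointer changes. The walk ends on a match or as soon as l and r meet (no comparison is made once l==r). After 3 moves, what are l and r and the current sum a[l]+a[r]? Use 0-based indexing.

l=1, r=5, sum=30

[0,7] -3+39=36 >30 → r--
[0,6] -3+37=34 >30 → r--
[0,5] -3+21=18 <30 → l++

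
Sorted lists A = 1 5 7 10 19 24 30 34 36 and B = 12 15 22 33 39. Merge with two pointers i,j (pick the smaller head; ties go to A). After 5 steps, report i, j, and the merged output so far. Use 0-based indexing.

i=0 j=0: A[i]=1<=B[j]=12 take 1, i++
i=1 j=0: A[i]=5<=B[j]=12 take 5, i++
i=2 j=0: A[i]=7<=B[j]=12 take 7, i++
i=3 j=0: A[i]=10<=B[j]=12 take 10, i++
i=4 j=0: A[i]=19>B[j]=12 take 12, j++

i=4, j=1, merged so far=[1, 5, 7, 10, 12]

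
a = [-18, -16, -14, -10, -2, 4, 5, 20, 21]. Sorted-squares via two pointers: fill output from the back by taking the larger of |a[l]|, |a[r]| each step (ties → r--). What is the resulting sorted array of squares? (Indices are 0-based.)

l=0 r=8: |-18|<=|21| out[8]=441, r--
l=0 r=7: |-18|<=|20| out[7]=400, r--
l=0 r=6: |-18|>|5| out[6]=324, l++
l=1 r=6: |-16|>|5| out[5]=256, l++
l=2 r=6: |-14|>|5| out[4]=196, l++
l=3 r=6: |-10|>|5| out[3]=100, l++
l=4 r=6: |-2|<=|5| out[2]=25, r--
l=4 r=5: |-2|<=|4| out[1]=16, r--
l=4 r=4: |-2|<=|-2| out[0]=4, r--

[4, 16, 25, 100, 196, 256, 324, 400, 441]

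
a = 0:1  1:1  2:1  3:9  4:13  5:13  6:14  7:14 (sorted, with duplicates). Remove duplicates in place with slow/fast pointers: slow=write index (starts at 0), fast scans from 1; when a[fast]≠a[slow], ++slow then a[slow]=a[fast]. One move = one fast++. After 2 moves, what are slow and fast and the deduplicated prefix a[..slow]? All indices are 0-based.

slow=0, fast=3, prefix=[1]

slow=0 fast=1: a[fast]=1=a[slow] dup, fast++
slow=0 fast=2: a[fast]=1=a[slow] dup, fast++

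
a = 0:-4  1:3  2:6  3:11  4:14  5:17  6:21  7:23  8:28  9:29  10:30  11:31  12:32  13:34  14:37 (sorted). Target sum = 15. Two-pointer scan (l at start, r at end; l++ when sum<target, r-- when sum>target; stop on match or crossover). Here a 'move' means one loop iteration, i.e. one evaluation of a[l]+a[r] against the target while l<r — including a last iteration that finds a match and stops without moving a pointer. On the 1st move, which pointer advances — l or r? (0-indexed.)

r

l=0 r=14: -4+37=33 >15, r--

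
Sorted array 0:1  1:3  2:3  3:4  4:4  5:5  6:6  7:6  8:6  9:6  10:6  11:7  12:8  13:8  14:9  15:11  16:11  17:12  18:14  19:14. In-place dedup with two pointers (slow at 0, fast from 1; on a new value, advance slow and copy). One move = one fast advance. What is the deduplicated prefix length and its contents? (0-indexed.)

slow=0 fast=1: a[fast]=3≠a[slow]=1 write a[1]=3, slow++,fast++
slow=1 fast=2: a[fast]=3=a[slow] dup, fast++
slow=1 fast=3: a[fast]=4≠a[slow]=3 write a[2]=4, slow++,fast++
slow=2 fast=4: a[fast]=4=a[slow] dup, fast++
slow=2 fast=5: a[fast]=5≠a[slow]=4 write a[3]=5, slow++,fast++
slow=3 fast=6: a[fast]=6≠a[slow]=5 write a[4]=6, slow++,fast++
slow=4 fast=7: a[fast]=6=a[slow] dup, fast++
slow=4 fast=8: a[fast]=6=a[slow] dup, fast++
slow=4 fast=9: a[fast]=6=a[slow] dup, fast++
slow=4 fast=10: a[fast]=6=a[slow] dup, fast++
slow=4 fast=11: a[fast]=7≠a[slow]=6 write a[5]=7, slow++,fast++
slow=5 fast=12: a[fast]=8≠a[slow]=7 write a[6]=8, slow++,fast++
slow=6 fast=13: a[fast]=8=a[slow] dup, fast++
slow=6 fast=14: a[fast]=9≠a[slow]=8 write a[7]=9, slow++,fast++
slow=7 fast=15: a[fast]=11≠a[slow]=9 write a[8]=11, slow++,fast++
slow=8 fast=16: a[fast]=11=a[slow] dup, fast++
slow=8 fast=17: a[fast]=12≠a[slow]=11 write a[9]=12, slow++,fast++
slow=9 fast=18: a[fast]=14≠a[slow]=12 write a[10]=14, slow++,fast++
slow=10 fast=19: a[fast]=14=a[slow] dup, fast++

length 11; prefix = [1, 3, 4, 5, 6, 7, 8, 9, 11, 12, 14]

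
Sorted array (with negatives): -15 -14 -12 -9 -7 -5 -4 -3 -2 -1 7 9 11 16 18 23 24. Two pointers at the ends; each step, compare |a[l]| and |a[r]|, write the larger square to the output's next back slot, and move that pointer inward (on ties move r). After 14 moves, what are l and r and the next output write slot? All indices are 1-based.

l=1 r=17: |-15|<=|24| out[17]=576, r--
l=1 r=16: |-15|<=|23| out[16]=529, r--
l=1 r=15: |-15|<=|18| out[15]=324, r--
l=1 r=14: |-15|<=|16| out[14]=256, r--
l=1 r=13: |-15|>|11| out[13]=225, l++
l=2 r=13: |-14|>|11| out[12]=196, l++
l=3 r=13: |-12|>|11| out[11]=144, l++
l=4 r=13: |-9|<=|11| out[10]=121, r--
l=4 r=12: |-9|<=|9| out[9]=81, r--
l=4 r=11: |-9|>|7| out[8]=81, l++
l=5 r=11: |-7|<=|7| out[7]=49, r--
l=5 r=10: |-7|>|-1| out[6]=49, l++
l=6 r=10: |-5|>|-1| out[5]=25, l++
l=7 r=10: |-4|>|-1| out[4]=16, l++

l=8, r=10, next write slot=3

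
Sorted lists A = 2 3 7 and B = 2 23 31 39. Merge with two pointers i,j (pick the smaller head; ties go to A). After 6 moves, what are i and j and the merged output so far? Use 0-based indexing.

i=0 j=0: A[i]=2<=B[j]=2 take 2, i++
i=1 j=0: A[i]=3>B[j]=2 take 2, j++
i=1 j=1: A[i]=3<=B[j]=23 take 3, i++
i=2 j=1: A[i]=7<=B[j]=23 take 7, i++
i=3 j=1: A done, take B[j]=23, j++
i=3 j=2: A done, take B[j]=31, j++

i=3, j=3, merged so far=[2, 2, 3, 7, 23, 31]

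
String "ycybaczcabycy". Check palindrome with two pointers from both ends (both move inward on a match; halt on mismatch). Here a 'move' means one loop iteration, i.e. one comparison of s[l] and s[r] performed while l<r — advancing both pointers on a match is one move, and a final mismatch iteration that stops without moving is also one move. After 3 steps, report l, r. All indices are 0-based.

l=3, r=9

[0,12] 'y'=='y' → l++,r--
[1,11] 'c'=='c' → l++,r--
[2,10] 'y'=='y' → l++,r--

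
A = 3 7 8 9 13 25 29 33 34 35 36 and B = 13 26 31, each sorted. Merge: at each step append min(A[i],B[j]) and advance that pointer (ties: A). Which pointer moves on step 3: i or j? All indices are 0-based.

i

i=0 j=0: A[i]=3<=B[j]=13 take 3, i++
i=1 j=0: A[i]=7<=B[j]=13 take 7, i++
i=2 j=0: A[i]=8<=B[j]=13 take 8, i++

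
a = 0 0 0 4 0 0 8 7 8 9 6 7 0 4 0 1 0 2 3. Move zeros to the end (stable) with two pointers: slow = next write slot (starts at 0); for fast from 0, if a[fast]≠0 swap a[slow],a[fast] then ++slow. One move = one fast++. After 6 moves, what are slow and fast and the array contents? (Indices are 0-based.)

(s=0,f=0) a[fast]=0 → fast++
(s=0,f=1) a[fast]=0 → fast++
(s=0,f=2) a[fast]=0 → fast++
(s=0,f=3) a[fast]=4≠0 swap→a[0]=4 → slow++,fast++
(s=1,f=4) a[fast]=0 → fast++
(s=1,f=5) a[fast]=0 → fast++

slow=1, fast=6, a=[4, 0, 0, 0, 0, 0, 8, 7, 8, 9, 6, 7, 0, 4, 0, 1, 0, 2, 3]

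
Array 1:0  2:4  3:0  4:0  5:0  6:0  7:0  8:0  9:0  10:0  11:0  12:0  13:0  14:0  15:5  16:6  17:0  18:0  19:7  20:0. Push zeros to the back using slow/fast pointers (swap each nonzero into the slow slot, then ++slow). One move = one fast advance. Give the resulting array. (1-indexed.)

(s=1,f=1) a[fast]=0 → fast++
(s=1,f=2) a[fast]=4≠0 swap→a[1]=4 → slow++,fast++
(s=2,f=3) a[fast]=0 → fast++
(s=2,f=4) a[fast]=0 → fast++
(s=2,f=5) a[fast]=0 → fast++
(s=2,f=6) a[fast]=0 → fast++
(s=2,f=7) a[fast]=0 → fast++
(s=2,f=8) a[fast]=0 → fast++
(s=2,f=9) a[fast]=0 → fast++
(s=2,f=10) a[fast]=0 → fast++
(s=2,f=11) a[fast]=0 → fast++
(s=2,f=12) a[fast]=0 → fast++
(s=2,f=13) a[fast]=0 → fast++
(s=2,f=14) a[fast]=0 → fast++
(s=2,f=15) a[fast]=5≠0 swap→a[2]=5 → slow++,fast++
(s=3,f=16) a[fast]=6≠0 swap→a[3]=6 → slow++,fast++
(s=4,f=17) a[fast]=0 → fast++
(s=4,f=18) a[fast]=0 → fast++
(s=4,f=19) a[fast]=7≠0 swap→a[4]=7 → slow++,fast++
(s=5,f=20) a[fast]=0 → fast++

[4, 5, 6, 7, 0, 0, 0, 0, 0, 0, 0, 0, 0, 0, 0, 0, 0, 0, 0, 0]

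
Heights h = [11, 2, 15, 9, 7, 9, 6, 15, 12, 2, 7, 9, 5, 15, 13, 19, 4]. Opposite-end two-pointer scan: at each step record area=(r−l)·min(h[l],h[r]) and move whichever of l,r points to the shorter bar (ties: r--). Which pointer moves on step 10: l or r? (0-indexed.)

l

[0,16] min(11,4)*16=64 best=64 * → r--
[0,15] min(11,19)*15=165 best=165 * → l++
[1,15] min(2,19)*14=28 best=165 → l++
[2,15] min(15,19)*13=195 best=195 * → l++
[3,15] min(9,19)*12=108 best=195 → l++
[4,15] min(7,19)*11=77 best=195 → l++
[5,15] min(9,19)*10=90 best=195 → l++
[6,15] min(6,19)*9=54 best=195 → l++
[7,15] min(15,19)*8=120 best=195 → l++
[8,15] min(12,19)*7=84 best=195 → l++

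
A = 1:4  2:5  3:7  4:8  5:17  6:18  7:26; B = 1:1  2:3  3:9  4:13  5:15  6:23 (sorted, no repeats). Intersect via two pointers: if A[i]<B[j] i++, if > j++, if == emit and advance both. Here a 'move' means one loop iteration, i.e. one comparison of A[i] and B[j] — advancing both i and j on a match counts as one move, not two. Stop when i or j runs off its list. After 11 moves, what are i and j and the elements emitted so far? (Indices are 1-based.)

i=1 j=1: 4>1, j++
i=1 j=2: 4>3, j++
i=1 j=3: 4<9, i++
i=2 j=3: 5<9, i++
i=3 j=3: 7<9, i++
i=4 j=3: 8<9, i++
i=5 j=3: 17>9, j++
i=5 j=4: 17>13, j++
i=5 j=5: 17>15, j++
i=5 j=6: 17<23, i++
i=6 j=6: 18<23, i++

i=7, j=6, emitted=[]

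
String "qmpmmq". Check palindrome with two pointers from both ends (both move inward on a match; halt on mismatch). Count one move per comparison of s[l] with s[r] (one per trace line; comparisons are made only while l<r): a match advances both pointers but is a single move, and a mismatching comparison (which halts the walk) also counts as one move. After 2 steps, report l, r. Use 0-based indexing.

l=2, r=3

l=0 r=5: 'q'=='q', l++,r--
l=1 r=4: 'm'=='m', l++,r--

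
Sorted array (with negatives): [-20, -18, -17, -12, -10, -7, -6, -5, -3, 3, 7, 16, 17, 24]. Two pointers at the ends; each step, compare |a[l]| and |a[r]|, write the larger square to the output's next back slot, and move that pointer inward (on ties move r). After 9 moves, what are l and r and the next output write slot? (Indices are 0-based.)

l=0 r=13: |-20|<=|24| out[13]=576, r--
l=0 r=12: |-20|>|17| out[12]=400, l++
l=1 r=12: |-18|>|17| out[11]=324, l++
l=2 r=12: |-17|<=|17| out[10]=289, r--
l=2 r=11: |-17|>|16| out[9]=289, l++
l=3 r=11: |-12|<=|16| out[8]=256, r--
l=3 r=10: |-12|>|7| out[7]=144, l++
l=4 r=10: |-10|>|7| out[6]=100, l++
l=5 r=10: |-7|<=|7| out[5]=49, r--

l=5, r=9, next write slot=4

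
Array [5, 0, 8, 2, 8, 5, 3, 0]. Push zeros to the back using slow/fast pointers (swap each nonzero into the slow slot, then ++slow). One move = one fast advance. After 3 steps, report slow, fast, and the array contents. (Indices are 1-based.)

(s=1,f=1) a[fast]=5≠0 swap→a[1]=5 → slow++,fast++
(s=2,f=2) a[fast]=0 → fast++
(s=2,f=3) a[fast]=8≠0 swap→a[2]=8 → slow++,fast++

slow=3, fast=4, a=[5, 8, 0, 2, 8, 5, 3, 0]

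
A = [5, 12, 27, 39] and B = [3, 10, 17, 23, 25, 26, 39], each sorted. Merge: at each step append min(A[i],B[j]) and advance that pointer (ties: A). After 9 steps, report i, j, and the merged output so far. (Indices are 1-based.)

i=4, j=7, merged so far=[3, 5, 10, 12, 17, 23, 25, 26, 27]

[i=1,j=1] A[i]=5>B[j]=3 take 3 → j++
[i=1,j=2] A[i]=5<=B[j]=10 take 5 → i++
[i=2,j=2] A[i]=12>B[j]=10 take 10 → j++
[i=2,j=3] A[i]=12<=B[j]=17 take 12 → i++
[i=3,j=3] A[i]=27>B[j]=17 take 17 → j++
[i=3,j=4] A[i]=27>B[j]=23 take 23 → j++
[i=3,j=5] A[i]=27>B[j]=25 take 25 → j++
[i=3,j=6] A[i]=27>B[j]=26 take 26 → j++
[i=3,j=7] A[i]=27<=B[j]=39 take 27 → i++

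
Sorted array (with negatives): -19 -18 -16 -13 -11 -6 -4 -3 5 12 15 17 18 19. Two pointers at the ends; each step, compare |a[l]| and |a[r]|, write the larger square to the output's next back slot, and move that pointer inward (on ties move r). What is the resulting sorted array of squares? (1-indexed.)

[1,14] |-19|<=|19| out[14]=361 → r--
[1,13] |-19|>|18| out[13]=361 → l++
[2,13] |-18|<=|18| out[12]=324 → r--
[2,12] |-18|>|17| out[11]=324 → l++
[3,12] |-16|<=|17| out[10]=289 → r--
[3,11] |-16|>|15| out[9]=256 → l++
[4,11] |-13|<=|15| out[8]=225 → r--
[4,10] |-13|>|12| out[7]=169 → l++
[5,10] |-11|<=|12| out[6]=144 → r--
[5,9] |-11|>|5| out[5]=121 → l++
[6,9] |-6|>|5| out[4]=36 → l++
[7,9] |-4|<=|5| out[3]=25 → r--
[7,8] |-4|>|-3| out[2]=16 → l++
[8,8] |-3|<=|-3| out[1]=9 → r--

[9, 16, 25, 36, 121, 144, 169, 225, 256, 289, 324, 324, 361, 361]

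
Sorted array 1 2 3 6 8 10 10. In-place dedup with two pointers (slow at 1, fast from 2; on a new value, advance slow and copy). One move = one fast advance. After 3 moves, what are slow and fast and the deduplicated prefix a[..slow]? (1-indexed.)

slow=1 fast=2: a[fast]=2≠a[slow]=1 write a[2]=2, slow++,fast++
slow=2 fast=3: a[fast]=3≠a[slow]=2 write a[3]=3, slow++,fast++
slow=3 fast=4: a[fast]=6≠a[slow]=3 write a[4]=6, slow++,fast++

slow=4, fast=5, prefix=[1, 2, 3, 6]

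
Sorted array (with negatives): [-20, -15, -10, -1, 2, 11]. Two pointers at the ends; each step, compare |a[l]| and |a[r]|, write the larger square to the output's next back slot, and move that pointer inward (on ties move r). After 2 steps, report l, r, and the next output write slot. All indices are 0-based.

[0,5] |-20|>|11| out[5]=400 → l++
[1,5] |-15|>|11| out[4]=225 → l++

l=2, r=5, next write slot=3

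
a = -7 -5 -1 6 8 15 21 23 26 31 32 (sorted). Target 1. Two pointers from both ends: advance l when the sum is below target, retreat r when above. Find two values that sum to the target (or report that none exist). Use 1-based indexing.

l=1 r=11: -7+32=25 >1, r--
l=1 r=10: -7+31=24 >1, r--
l=1 r=9: -7+26=19 >1, r--
l=1 r=8: -7+23=16 >1, r--
l=1 r=7: -7+21=14 >1, r--
l=1 r=6: -7+15=8 >1, r--
l=1 r=5: -7+8=1, found

(-7, 8)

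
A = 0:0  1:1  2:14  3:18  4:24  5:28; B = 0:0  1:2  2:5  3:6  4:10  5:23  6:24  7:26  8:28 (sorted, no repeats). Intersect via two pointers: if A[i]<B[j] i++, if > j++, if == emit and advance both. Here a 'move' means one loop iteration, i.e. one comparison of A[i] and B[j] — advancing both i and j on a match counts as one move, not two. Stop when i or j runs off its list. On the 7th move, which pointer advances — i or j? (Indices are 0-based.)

i

[i=0,j=0] 0==0 emit → i++,j++
[i=1,j=1] 1<2 → i++
[i=2,j=1] 14>2 → j++
[i=2,j=2] 14>5 → j++
[i=2,j=3] 14>6 → j++
[i=2,j=4] 14>10 → j++
[i=2,j=5] 14<23 → i++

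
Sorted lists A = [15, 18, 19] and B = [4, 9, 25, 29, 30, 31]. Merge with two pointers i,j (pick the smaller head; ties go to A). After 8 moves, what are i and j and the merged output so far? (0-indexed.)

[i=0,j=0] A[i]=15>B[j]=4 take 4 → j++
[i=0,j=1] A[i]=15>B[j]=9 take 9 → j++
[i=0,j=2] A[i]=15<=B[j]=25 take 15 → i++
[i=1,j=2] A[i]=18<=B[j]=25 take 18 → i++
[i=2,j=2] A[i]=19<=B[j]=25 take 19 → i++
[i=3,j=2] A done, take B[j]=25 → j++
[i=3,j=3] A done, take B[j]=29 → j++
[i=3,j=4] A done, take B[j]=30 → j++

i=3, j=5, merged so far=[4, 9, 15, 18, 19, 25, 29, 30]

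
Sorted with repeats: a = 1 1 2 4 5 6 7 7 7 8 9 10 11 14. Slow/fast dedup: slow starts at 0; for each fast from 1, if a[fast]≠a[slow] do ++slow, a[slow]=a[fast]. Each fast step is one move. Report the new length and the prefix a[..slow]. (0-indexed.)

(s=0,f=1) a[fast]=1=a[slow] dup → fast++
(s=0,f=2) a[fast]=2≠a[slow]=1 write a[1]=2 → slow++,fast++
(s=1,f=3) a[fast]=4≠a[slow]=2 write a[2]=4 → slow++,fast++
(s=2,f=4) a[fast]=5≠a[slow]=4 write a[3]=5 → slow++,fast++
(s=3,f=5) a[fast]=6≠a[slow]=5 write a[4]=6 → slow++,fast++
(s=4,f=6) a[fast]=7≠a[slow]=6 write a[5]=7 → slow++,fast++
(s=5,f=7) a[fast]=7=a[slow] dup → fast++
(s=5,f=8) a[fast]=7=a[slow] dup → fast++
(s=5,f=9) a[fast]=8≠a[slow]=7 write a[6]=8 → slow++,fast++
(s=6,f=10) a[fast]=9≠a[slow]=8 write a[7]=9 → slow++,fast++
(s=7,f=11) a[fast]=10≠a[slow]=9 write a[8]=10 → slow++,fast++
(s=8,f=12) a[fast]=11≠a[slow]=10 write a[9]=11 → slow++,fast++
(s=9,f=13) a[fast]=14≠a[slow]=11 write a[10]=14 → slow++,fast++

length 11; prefix = [1, 2, 4, 5, 6, 7, 8, 9, 10, 11, 14]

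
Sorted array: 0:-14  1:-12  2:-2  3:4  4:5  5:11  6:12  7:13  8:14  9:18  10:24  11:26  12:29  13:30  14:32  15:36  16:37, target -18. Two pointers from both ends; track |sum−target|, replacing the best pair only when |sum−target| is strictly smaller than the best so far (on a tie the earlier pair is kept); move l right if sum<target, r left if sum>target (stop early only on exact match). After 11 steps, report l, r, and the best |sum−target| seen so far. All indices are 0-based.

[0,16] -14+37=23 d=41 * → r--
[0,15] -14+36=22 d=40 * → r--
[0,14] -14+32=18 d=36 * → r--
[0,13] -14+30=16 d=34 * → r--
[0,12] -14+29=15 d=33 * → r--
[0,11] -14+26=12 d=30 * → r--
[0,10] -14+24=10 d=28 * → r--
[0,9] -14+18=4 d=22 * → r--
[0,8] -14+14=0 d=18 * → r--
[0,7] -14+13=-1 d=17 * → r--
[0,6] -14+12=-2 d=16 * → r--

l=0, r=5, best |Δ|=16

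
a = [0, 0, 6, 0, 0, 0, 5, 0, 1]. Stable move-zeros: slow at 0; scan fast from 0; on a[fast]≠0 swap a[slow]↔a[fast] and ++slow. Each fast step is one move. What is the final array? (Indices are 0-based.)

[6, 5, 1, 0, 0, 0, 0, 0, 0]

(s=0,f=0) a[fast]=0 → fast++
(s=0,f=1) a[fast]=0 → fast++
(s=0,f=2) a[fast]=6≠0 swap→a[0]=6 → slow++,fast++
(s=1,f=3) a[fast]=0 → fast++
(s=1,f=4) a[fast]=0 → fast++
(s=1,f=5) a[fast]=0 → fast++
(s=1,f=6) a[fast]=5≠0 swap→a[1]=5 → slow++,fast++
(s=2,f=7) a[fast]=0 → fast++
(s=2,f=8) a[fast]=1≠0 swap→a[2]=1 → slow++,fast++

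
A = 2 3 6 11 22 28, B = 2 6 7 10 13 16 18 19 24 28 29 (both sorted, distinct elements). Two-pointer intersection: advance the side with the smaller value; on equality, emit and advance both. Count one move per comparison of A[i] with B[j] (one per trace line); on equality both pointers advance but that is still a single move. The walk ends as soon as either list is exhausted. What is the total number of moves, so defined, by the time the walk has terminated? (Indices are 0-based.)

13 moves

i=0 j=0: 2==2 emit, i++,j++
i=1 j=1: 3<6, i++
i=2 j=1: 6==6 emit, i++,j++
i=3 j=2: 11>7, j++
i=3 j=3: 11>10, j++
i=3 j=4: 11<13, i++
i=4 j=4: 22>13, j++
i=4 j=5: 22>16, j++
i=4 j=6: 22>18, j++
i=4 j=7: 22>19, j++
i=4 j=8: 22<24, i++
i=5 j=8: 28>24, j++
i=5 j=9: 28==28 emit, i++,j++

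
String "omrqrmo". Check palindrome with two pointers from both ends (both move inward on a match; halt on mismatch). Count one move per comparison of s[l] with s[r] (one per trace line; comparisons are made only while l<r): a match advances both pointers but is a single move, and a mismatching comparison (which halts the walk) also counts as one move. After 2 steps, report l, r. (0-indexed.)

[0,6] 'o'=='o' → l++,r--
[1,5] 'm'=='m' → l++,r--

l=2, r=4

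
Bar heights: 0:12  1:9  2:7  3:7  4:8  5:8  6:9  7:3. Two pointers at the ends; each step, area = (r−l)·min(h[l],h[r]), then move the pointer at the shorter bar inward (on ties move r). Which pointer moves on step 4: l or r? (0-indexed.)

r

[0,7] min(12,3)*7=21 best=21 * → r--
[0,6] min(12,9)*6=54 best=54 * → r--
[0,5] min(12,8)*5=40 best=54 → r--
[0,4] min(12,8)*4=32 best=54 → r--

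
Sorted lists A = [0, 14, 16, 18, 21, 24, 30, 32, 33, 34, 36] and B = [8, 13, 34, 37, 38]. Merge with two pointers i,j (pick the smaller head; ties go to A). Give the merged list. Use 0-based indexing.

i=0 j=0: A[i]=0<=B[j]=8 take 0, i++
i=1 j=0: A[i]=14>B[j]=8 take 8, j++
i=1 j=1: A[i]=14>B[j]=13 take 13, j++
i=1 j=2: A[i]=14<=B[j]=34 take 14, i++
i=2 j=2: A[i]=16<=B[j]=34 take 16, i++
i=3 j=2: A[i]=18<=B[j]=34 take 18, i++
i=4 j=2: A[i]=21<=B[j]=34 take 21, i++
i=5 j=2: A[i]=24<=B[j]=34 take 24, i++
i=6 j=2: A[i]=30<=B[j]=34 take 30, i++
i=7 j=2: A[i]=32<=B[j]=34 take 32, i++
i=8 j=2: A[i]=33<=B[j]=34 take 33, i++
i=9 j=2: A[i]=34<=B[j]=34 take 34, i++
i=10 j=2: A[i]=36>B[j]=34 take 34, j++
i=10 j=3: A[i]=36<=B[j]=37 take 36, i++
i=11 j=3: A done, take B[j]=37, j++
i=11 j=4: A done, take B[j]=38, j++

[0, 8, 13, 14, 16, 18, 21, 24, 30, 32, 33, 34, 34, 36, 37, 38]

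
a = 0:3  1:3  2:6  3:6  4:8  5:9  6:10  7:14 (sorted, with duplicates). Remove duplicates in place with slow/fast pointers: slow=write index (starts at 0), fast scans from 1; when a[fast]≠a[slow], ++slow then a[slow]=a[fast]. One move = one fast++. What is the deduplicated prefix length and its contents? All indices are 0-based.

slow=0 fast=1: a[fast]=3=a[slow] dup, fast++
slow=0 fast=2: a[fast]=6≠a[slow]=3 write a[1]=6, slow++,fast++
slow=1 fast=3: a[fast]=6=a[slow] dup, fast++
slow=1 fast=4: a[fast]=8≠a[slow]=6 write a[2]=8, slow++,fast++
slow=2 fast=5: a[fast]=9≠a[slow]=8 write a[3]=9, slow++,fast++
slow=3 fast=6: a[fast]=10≠a[slow]=9 write a[4]=10, slow++,fast++
slow=4 fast=7: a[fast]=14≠a[slow]=10 write a[5]=14, slow++,fast++

length 6; prefix = [3, 6, 8, 9, 10, 14]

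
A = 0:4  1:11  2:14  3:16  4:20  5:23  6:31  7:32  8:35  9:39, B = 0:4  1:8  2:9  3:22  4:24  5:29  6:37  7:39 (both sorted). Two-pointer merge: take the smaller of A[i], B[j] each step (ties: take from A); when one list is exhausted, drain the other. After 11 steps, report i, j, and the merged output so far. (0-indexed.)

i=0 j=0: A[i]=4<=B[j]=4 take 4, i++
i=1 j=0: A[i]=11>B[j]=4 take 4, j++
i=1 j=1: A[i]=11>B[j]=8 take 8, j++
i=1 j=2: A[i]=11>B[j]=9 take 9, j++
i=1 j=3: A[i]=11<=B[j]=22 take 11, i++
i=2 j=3: A[i]=14<=B[j]=22 take 14, i++
i=3 j=3: A[i]=16<=B[j]=22 take 16, i++
i=4 j=3: A[i]=20<=B[j]=22 take 20, i++
i=5 j=3: A[i]=23>B[j]=22 take 22, j++
i=5 j=4: A[i]=23<=B[j]=24 take 23, i++
i=6 j=4: A[i]=31>B[j]=24 take 24, j++

i=6, j=5, merged so far=[4, 4, 8, 9, 11, 14, 16, 20, 22, 23, 24]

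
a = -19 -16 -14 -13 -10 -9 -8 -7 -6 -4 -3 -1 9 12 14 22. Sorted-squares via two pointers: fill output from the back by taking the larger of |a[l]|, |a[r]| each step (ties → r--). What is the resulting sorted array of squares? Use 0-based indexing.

[1, 9, 16, 36, 49, 64, 81, 81, 100, 144, 169, 196, 196, 256, 361, 484]

l=0 r=15: |-19|<=|22| out[15]=484, r--
l=0 r=14: |-19|>|14| out[14]=361, l++
l=1 r=14: |-16|>|14| out[13]=256, l++
l=2 r=14: |-14|<=|14| out[12]=196, r--
l=2 r=13: |-14|>|12| out[11]=196, l++
l=3 r=13: |-13|>|12| out[10]=169, l++
l=4 r=13: |-10|<=|12| out[9]=144, r--
l=4 r=12: |-10|>|9| out[8]=100, l++
l=5 r=12: |-9|<=|9| out[7]=81, r--
l=5 r=11: |-9|>|-1| out[6]=81, l++
l=6 r=11: |-8|>|-1| out[5]=64, l++
l=7 r=11: |-7|>|-1| out[4]=49, l++
l=8 r=11: |-6|>|-1| out[3]=36, l++
l=9 r=11: |-4|>|-1| out[2]=16, l++
l=10 r=11: |-3|>|-1| out[1]=9, l++
l=11 r=11: |-1|<=|-1| out[0]=1, r--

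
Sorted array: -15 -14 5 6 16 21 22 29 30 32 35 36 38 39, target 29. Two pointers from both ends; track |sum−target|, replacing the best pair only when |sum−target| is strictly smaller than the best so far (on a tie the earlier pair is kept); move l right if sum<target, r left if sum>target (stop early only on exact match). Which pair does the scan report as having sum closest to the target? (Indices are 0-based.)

pair (6, 22) with sum 28 (|Δ|=1)

[0,13] -15+39=24 d=5 * → l++
[1,13] -14+39=25 d=4 * → l++
[2,13] 5+39=44 d=15 → r--
[2,12] 5+38=43 d=14 → r--
[2,11] 5+36=41 d=12 → r--
[2,10] 5+35=40 d=11 → r--
[2,9] 5+32=37 d=8 → r--
[2,8] 5+30=35 d=6 → r--
[2,7] 5+29=34 d=5 → r--
[2,6] 5+22=27 d=2 * → l++
[3,6] 6+22=28 d=1 * → l++
[4,6] 16+22=38 d=9 → r--
[4,5] 16+21=37 d=8 → r--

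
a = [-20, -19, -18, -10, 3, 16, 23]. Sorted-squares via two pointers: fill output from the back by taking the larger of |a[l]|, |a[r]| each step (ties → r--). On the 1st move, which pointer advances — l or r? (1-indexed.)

l=1 r=7: |-20|<=|23| out[7]=529, r--

r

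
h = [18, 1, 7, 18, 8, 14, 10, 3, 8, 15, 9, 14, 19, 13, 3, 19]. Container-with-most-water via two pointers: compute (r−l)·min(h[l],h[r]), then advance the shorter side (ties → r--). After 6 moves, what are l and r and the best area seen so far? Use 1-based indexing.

l=7, r=16, best area=270

l=1 r=16: min(18,19)*15=270 best=270 *, l++
l=2 r=16: min(1,19)*14=14 best=270, l++
l=3 r=16: min(7,19)*13=91 best=270, l++
l=4 r=16: min(18,19)*12=216 best=270, l++
l=5 r=16: min(8,19)*11=88 best=270, l++
l=6 r=16: min(14,19)*10=140 best=270, l++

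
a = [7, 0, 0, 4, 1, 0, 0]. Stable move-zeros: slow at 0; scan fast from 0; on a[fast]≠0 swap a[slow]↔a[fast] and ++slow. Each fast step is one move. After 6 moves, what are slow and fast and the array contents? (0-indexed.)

slow=3, fast=6, a=[7, 4, 1, 0, 0, 0, 0]

(s=0,f=0) a[fast]=7≠0 swap→a[0]=7 → slow++,fast++
(s=1,f=1) a[fast]=0 → fast++
(s=1,f=2) a[fast]=0 → fast++
(s=1,f=3) a[fast]=4≠0 swap→a[1]=4 → slow++,fast++
(s=2,f=4) a[fast]=1≠0 swap→a[2]=1 → slow++,fast++
(s=3,f=5) a[fast]=0 → fast++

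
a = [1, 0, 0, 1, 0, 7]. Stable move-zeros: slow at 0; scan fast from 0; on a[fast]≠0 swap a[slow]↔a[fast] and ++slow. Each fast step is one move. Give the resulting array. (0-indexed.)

[1, 1, 7, 0, 0, 0]

(s=0,f=0) a[fast]=1≠0 swap→a[0]=1 → slow++,fast++
(s=1,f=1) a[fast]=0 → fast++
(s=1,f=2) a[fast]=0 → fast++
(s=1,f=3) a[fast]=1≠0 swap→a[1]=1 → slow++,fast++
(s=2,f=4) a[fast]=0 → fast++
(s=2,f=5) a[fast]=7≠0 swap→a[2]=7 → slow++,fast++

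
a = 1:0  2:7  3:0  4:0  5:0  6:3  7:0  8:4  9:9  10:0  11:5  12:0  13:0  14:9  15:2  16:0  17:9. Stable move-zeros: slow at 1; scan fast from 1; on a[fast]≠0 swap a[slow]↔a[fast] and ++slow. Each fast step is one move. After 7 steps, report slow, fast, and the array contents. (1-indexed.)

slow=3, fast=8, a=[7, 3, 0, 0, 0, 0, 0, 4, 9, 0, 5, 0, 0, 9, 2, 0, 9]

(s=1,f=1) a[fast]=0 → fast++
(s=1,f=2) a[fast]=7≠0 swap→a[1]=7 → slow++,fast++
(s=2,f=3) a[fast]=0 → fast++
(s=2,f=4) a[fast]=0 → fast++
(s=2,f=5) a[fast]=0 → fast++
(s=2,f=6) a[fast]=3≠0 swap→a[2]=3 → slow++,fast++
(s=3,f=7) a[fast]=0 → fast++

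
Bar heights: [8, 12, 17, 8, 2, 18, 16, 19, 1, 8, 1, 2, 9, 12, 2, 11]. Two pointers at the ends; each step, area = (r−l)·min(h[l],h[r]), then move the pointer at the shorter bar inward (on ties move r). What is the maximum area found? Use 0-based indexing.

max area = 154

[0,15] min(8,11)*15=120 best=120 * → l++
[1,15] min(12,11)*14=154 best=154 * → r--
[1,14] min(12,2)*13=26 best=154 → r--
[1,13] min(12,12)*12=144 best=154 → r--
[1,12] min(12,9)*11=99 best=154 → r--
[1,11] min(12,2)*10=20 best=154 → r--
[1,10] min(12,1)*9=9 best=154 → r--
[1,9] min(12,8)*8=64 best=154 → r--
[1,8] min(12,1)*7=7 best=154 → r--
[1,7] min(12,19)*6=72 best=154 → l++
[2,7] min(17,19)*5=85 best=154 → l++
[3,7] min(8,19)*4=32 best=154 → l++
[4,7] min(2,19)*3=6 best=154 → l++
[5,7] min(18,19)*2=36 best=154 → l++
[6,7] min(16,19)*1=16 best=154 → l++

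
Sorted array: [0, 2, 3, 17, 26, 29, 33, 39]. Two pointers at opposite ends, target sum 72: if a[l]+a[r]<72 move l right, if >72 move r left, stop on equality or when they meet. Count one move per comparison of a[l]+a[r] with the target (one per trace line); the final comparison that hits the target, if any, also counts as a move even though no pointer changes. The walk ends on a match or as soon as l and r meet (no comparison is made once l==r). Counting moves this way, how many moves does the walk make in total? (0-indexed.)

7 moves

[0,7] 0+39=39 <72 → l++
[1,7] 2+39=41 <72 → l++
[2,7] 3+39=42 <72 → l++
[3,7] 17+39=56 <72 → l++
[4,7] 26+39=65 <72 → l++
[5,7] 29+39=68 <72 → l++
[6,7] 33+39=72 → found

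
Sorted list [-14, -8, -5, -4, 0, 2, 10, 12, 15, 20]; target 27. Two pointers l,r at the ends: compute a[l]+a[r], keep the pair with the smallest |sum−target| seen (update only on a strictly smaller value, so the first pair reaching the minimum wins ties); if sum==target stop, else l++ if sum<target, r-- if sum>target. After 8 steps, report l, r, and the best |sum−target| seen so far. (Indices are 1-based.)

[1,10] -14+20=6 d=21 * → l++
[2,10] -8+20=12 d=15 * → l++
[3,10] -5+20=15 d=12 * → l++
[4,10] -4+20=16 d=11 * → l++
[5,10] 0+20=20 d=7 * → l++
[6,10] 2+20=22 d=5 * → l++
[7,10] 10+20=30 d=3 * → r--
[7,9] 10+15=25 d=2 * → l++

l=8, r=9, best |Δ|=2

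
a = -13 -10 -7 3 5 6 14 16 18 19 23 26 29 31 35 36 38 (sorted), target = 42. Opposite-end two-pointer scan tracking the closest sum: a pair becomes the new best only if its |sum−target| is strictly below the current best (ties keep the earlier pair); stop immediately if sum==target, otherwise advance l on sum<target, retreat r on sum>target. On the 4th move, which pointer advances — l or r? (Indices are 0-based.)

l

l=0 r=16: -13+38=25 d=17 *, l++
l=1 r=16: -10+38=28 d=14 *, l++
l=2 r=16: -7+38=31 d=11 *, l++
l=3 r=16: 3+38=41 d=1 *, l++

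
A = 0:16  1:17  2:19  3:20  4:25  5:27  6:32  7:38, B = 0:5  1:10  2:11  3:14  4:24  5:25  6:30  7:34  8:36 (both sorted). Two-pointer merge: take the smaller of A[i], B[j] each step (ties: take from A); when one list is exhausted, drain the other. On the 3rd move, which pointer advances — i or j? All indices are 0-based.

j

i=0 j=0: A[i]=16>B[j]=5 take 5, j++
i=0 j=1: A[i]=16>B[j]=10 take 10, j++
i=0 j=2: A[i]=16>B[j]=11 take 11, j++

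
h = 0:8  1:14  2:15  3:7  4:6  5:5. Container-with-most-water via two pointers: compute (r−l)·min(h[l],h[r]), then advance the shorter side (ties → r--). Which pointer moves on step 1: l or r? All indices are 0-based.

r

[0,5] min(8,5)*5=25 best=25 * → r--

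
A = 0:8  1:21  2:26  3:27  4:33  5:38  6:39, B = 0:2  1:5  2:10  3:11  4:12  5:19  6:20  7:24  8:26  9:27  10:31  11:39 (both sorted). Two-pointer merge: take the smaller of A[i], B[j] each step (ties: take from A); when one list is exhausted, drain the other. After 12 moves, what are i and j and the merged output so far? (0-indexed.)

[i=0,j=0] A[i]=8>B[j]=2 take 2 → j++
[i=0,j=1] A[i]=8>B[j]=5 take 5 → j++
[i=0,j=2] A[i]=8<=B[j]=10 take 8 → i++
[i=1,j=2] A[i]=21>B[j]=10 take 10 → j++
[i=1,j=3] A[i]=21>B[j]=11 take 11 → j++
[i=1,j=4] A[i]=21>B[j]=12 take 12 → j++
[i=1,j=5] A[i]=21>B[j]=19 take 19 → j++
[i=1,j=6] A[i]=21>B[j]=20 take 20 → j++
[i=1,j=7] A[i]=21<=B[j]=24 take 21 → i++
[i=2,j=7] A[i]=26>B[j]=24 take 24 → j++
[i=2,j=8] A[i]=26<=B[j]=26 take 26 → i++
[i=3,j=8] A[i]=27>B[j]=26 take 26 → j++

i=3, j=9, merged so far=[2, 5, 8, 10, 11, 12, 19, 20, 21, 24, 26, 26]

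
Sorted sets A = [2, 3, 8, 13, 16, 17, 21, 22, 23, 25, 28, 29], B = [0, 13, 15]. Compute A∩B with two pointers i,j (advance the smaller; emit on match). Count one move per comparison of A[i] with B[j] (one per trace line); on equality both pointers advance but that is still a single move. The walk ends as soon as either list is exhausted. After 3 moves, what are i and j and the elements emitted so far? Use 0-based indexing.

[i=0,j=0] 2>0 → j++
[i=0,j=1] 2<13 → i++
[i=1,j=1] 3<13 → i++

i=2, j=1, emitted=[]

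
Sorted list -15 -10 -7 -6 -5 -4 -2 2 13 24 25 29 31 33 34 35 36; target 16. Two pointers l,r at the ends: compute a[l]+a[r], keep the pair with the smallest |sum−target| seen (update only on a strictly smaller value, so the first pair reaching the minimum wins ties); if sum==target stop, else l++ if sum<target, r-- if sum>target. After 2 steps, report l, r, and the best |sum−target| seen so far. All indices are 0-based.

l=0 r=16: -15+36=21 d=5 *, r--
l=0 r=15: -15+35=20 d=4 *, r--

l=0, r=14, best |Δ|=4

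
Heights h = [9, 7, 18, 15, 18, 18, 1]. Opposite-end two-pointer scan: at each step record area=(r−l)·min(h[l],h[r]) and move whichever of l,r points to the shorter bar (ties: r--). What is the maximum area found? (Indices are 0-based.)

max area = 54

[0,6] min(9,1)*6=6 best=6 * → r--
[0,5] min(9,18)*5=45 best=45 * → l++
[1,5] min(7,18)*4=28 best=45 → l++
[2,5] min(18,18)*3=54 best=54 * → r--
[2,4] min(18,18)*2=36 best=54 → r--
[2,3] min(18,15)*1=15 best=54 → r--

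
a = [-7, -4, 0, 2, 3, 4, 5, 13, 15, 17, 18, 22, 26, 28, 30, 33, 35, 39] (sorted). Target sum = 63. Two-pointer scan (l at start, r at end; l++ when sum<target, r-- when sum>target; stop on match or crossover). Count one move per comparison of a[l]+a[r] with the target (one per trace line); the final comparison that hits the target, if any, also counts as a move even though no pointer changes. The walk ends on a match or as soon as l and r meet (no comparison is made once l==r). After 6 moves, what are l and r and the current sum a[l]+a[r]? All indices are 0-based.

l=6, r=17, sum=44

[0,17] -7+39=32 <63 → l++
[1,17] -4+39=35 <63 → l++
[2,17] 0+39=39 <63 → l++
[3,17] 2+39=41 <63 → l++
[4,17] 3+39=42 <63 → l++
[5,17] 4+39=43 <63 → l++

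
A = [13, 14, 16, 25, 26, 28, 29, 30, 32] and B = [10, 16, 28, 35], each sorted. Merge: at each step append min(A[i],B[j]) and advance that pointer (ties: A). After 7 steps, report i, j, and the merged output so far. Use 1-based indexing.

i=1 j=1: A[i]=13>B[j]=10 take 10, j++
i=1 j=2: A[i]=13<=B[j]=16 take 13, i++
i=2 j=2: A[i]=14<=B[j]=16 take 14, i++
i=3 j=2: A[i]=16<=B[j]=16 take 16, i++
i=4 j=2: A[i]=25>B[j]=16 take 16, j++
i=4 j=3: A[i]=25<=B[j]=28 take 25, i++
i=5 j=3: A[i]=26<=B[j]=28 take 26, i++

i=6, j=3, merged so far=[10, 13, 14, 16, 16, 25, 26]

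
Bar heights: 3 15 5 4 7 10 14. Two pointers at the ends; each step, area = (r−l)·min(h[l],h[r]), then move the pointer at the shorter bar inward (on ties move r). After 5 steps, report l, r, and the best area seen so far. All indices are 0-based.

[0,6] min(3,14)*6=18 best=18 * → l++
[1,6] min(15,14)*5=70 best=70 * → r--
[1,5] min(15,10)*4=40 best=70 → r--
[1,4] min(15,7)*3=21 best=70 → r--
[1,3] min(15,4)*2=8 best=70 → r--

l=1, r=2, best area=70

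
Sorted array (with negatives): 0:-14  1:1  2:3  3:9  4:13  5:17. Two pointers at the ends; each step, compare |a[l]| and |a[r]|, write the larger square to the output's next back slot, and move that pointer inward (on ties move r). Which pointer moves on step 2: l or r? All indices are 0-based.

l=0 r=5: |-14|<=|17| out[5]=289, r--
l=0 r=4: |-14|>|13| out[4]=196, l++

l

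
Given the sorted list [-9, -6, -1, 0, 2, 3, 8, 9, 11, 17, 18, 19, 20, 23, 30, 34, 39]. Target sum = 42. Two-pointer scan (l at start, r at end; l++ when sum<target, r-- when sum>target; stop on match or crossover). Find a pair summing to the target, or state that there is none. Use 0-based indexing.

[0,16] -9+39=30 <42 → l++
[1,16] -6+39=33 <42 → l++
[2,16] -1+39=38 <42 → l++
[3,16] 0+39=39 <42 → l++
[4,16] 2+39=41 <42 → l++
[5,16] 3+39=42 → found

(3, 39)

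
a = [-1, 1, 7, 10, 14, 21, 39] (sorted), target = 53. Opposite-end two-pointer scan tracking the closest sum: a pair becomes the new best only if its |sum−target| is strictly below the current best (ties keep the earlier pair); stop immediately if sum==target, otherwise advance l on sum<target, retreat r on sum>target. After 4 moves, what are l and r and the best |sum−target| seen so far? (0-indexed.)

[0,6] -1+39=38 d=15 * → l++
[1,6] 1+39=40 d=13 * → l++
[2,6] 7+39=46 d=7 * → l++
[3,6] 10+39=49 d=4 * → l++

l=4, r=6, best |Δ|=4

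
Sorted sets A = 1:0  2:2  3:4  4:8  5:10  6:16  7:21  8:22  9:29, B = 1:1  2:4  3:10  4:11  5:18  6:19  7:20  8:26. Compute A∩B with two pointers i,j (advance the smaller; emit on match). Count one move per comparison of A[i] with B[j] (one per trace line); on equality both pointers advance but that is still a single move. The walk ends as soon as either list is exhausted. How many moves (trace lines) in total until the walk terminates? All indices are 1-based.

14 moves

[i=1,j=1] 0<1 → i++
[i=2,j=1] 2>1 → j++
[i=2,j=2] 2<4 → i++
[i=3,j=2] 4==4 emit → i++,j++
[i=4,j=3] 8<10 → i++
[i=5,j=3] 10==10 emit → i++,j++
[i=6,j=4] 16>11 → j++
[i=6,j=5] 16<18 → i++
[i=7,j=5] 21>18 → j++
[i=7,j=6] 21>19 → j++
[i=7,j=7] 21>20 → j++
[i=7,j=8] 21<26 → i++
[i=8,j=8] 22<26 → i++
[i=9,j=8] 29>26 → j++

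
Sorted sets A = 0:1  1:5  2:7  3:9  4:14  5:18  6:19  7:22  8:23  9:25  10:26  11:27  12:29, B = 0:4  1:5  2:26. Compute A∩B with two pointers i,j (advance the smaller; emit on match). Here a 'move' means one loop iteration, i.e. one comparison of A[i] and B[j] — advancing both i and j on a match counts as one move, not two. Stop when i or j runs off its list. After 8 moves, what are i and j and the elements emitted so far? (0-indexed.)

[i=0,j=0] 1<4 → i++
[i=1,j=0] 5>4 → j++
[i=1,j=1] 5==5 emit → i++,j++
[i=2,j=2] 7<26 → i++
[i=3,j=2] 9<26 → i++
[i=4,j=2] 14<26 → i++
[i=5,j=2] 18<26 → i++
[i=6,j=2] 19<26 → i++

i=7, j=2, emitted=[5]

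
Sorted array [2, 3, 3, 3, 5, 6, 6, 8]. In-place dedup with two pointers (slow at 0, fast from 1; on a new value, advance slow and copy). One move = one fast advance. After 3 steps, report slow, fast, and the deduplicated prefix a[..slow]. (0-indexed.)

slow=1, fast=4, prefix=[2, 3]

slow=0 fast=1: a[fast]=3≠a[slow]=2 write a[1]=3, slow++,fast++
slow=1 fast=2: a[fast]=3=a[slow] dup, fast++
slow=1 fast=3: a[fast]=3=a[slow] dup, fast++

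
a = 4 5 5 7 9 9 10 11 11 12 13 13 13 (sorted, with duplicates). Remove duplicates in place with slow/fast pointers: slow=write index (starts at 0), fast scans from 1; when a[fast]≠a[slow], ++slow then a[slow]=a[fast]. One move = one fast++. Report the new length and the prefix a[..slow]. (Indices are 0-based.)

slow=0 fast=1: a[fast]=5≠a[slow]=4 write a[1]=5, slow++,fast++
slow=1 fast=2: a[fast]=5=a[slow] dup, fast++
slow=1 fast=3: a[fast]=7≠a[slow]=5 write a[2]=7, slow++,fast++
slow=2 fast=4: a[fast]=9≠a[slow]=7 write a[3]=9, slow++,fast++
slow=3 fast=5: a[fast]=9=a[slow] dup, fast++
slow=3 fast=6: a[fast]=10≠a[slow]=9 write a[4]=10, slow++,fast++
slow=4 fast=7: a[fast]=11≠a[slow]=10 write a[5]=11, slow++,fast++
slow=5 fast=8: a[fast]=11=a[slow] dup, fast++
slow=5 fast=9: a[fast]=12≠a[slow]=11 write a[6]=12, slow++,fast++
slow=6 fast=10: a[fast]=13≠a[slow]=12 write a[7]=13, slow++,fast++
slow=7 fast=11: a[fast]=13=a[slow] dup, fast++
slow=7 fast=12: a[fast]=13=a[slow] dup, fast++

length 8; prefix = [4, 5, 7, 9, 10, 11, 12, 13]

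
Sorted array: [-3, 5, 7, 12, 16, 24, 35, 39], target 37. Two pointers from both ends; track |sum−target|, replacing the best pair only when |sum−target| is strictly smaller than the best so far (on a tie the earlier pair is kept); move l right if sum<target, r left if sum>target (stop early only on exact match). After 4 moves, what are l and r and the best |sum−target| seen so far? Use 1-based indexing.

l=3, r=6, best |Δ|=1

[1,8] -3+39=36 d=1 * → l++
[2,8] 5+39=44 d=7 → r--
[2,7] 5+35=40 d=3 → r--
[2,6] 5+24=29 d=8 → l++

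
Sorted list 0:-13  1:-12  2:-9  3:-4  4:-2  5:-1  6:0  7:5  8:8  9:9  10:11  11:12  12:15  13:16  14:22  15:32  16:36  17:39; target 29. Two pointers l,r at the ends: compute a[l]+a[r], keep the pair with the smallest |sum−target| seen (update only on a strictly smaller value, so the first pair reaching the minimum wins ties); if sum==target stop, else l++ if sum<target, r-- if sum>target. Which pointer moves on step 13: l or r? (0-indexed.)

[0,17] -13+39=26 d=3 * → l++
[1,17] -12+39=27 d=2 * → l++
[2,17] -9+39=30 d=1 * → r--
[2,16] -9+36=27 d=2 → l++
[3,16] -4+36=32 d=3 → r--
[3,15] -4+32=28 d=1 → l++
[4,15] -2+32=30 d=1 → r--
[4,14] -2+22=20 d=9 → l++
[5,14] -1+22=21 d=8 → l++
[6,14] 0+22=22 d=7 → l++
[7,14] 5+22=27 d=2 → l++
[8,14] 8+22=30 d=1 → r--
[8,13] 8+16=24 d=5 → l++

l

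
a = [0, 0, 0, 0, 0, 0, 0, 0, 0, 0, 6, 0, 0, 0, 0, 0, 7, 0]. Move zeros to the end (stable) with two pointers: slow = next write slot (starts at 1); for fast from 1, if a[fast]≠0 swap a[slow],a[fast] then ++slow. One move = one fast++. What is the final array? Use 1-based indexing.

[6, 7, 0, 0, 0, 0, 0, 0, 0, 0, 0, 0, 0, 0, 0, 0, 0, 0]

slow=1 fast=1: a[fast]=0, fast++
slow=1 fast=2: a[fast]=0, fast++
slow=1 fast=3: a[fast]=0, fast++
slow=1 fast=4: a[fast]=0, fast++
slow=1 fast=5: a[fast]=0, fast++
slow=1 fast=6: a[fast]=0, fast++
slow=1 fast=7: a[fast]=0, fast++
slow=1 fast=8: a[fast]=0, fast++
slow=1 fast=9: a[fast]=0, fast++
slow=1 fast=10: a[fast]=0, fast++
slow=1 fast=11: a[fast]=6≠0 swap→a[1]=6, slow++,fast++
slow=2 fast=12: a[fast]=0, fast++
slow=2 fast=13: a[fast]=0, fast++
slow=2 fast=14: a[fast]=0, fast++
slow=2 fast=15: a[fast]=0, fast++
slow=2 fast=16: a[fast]=0, fast++
slow=2 fast=17: a[fast]=7≠0 swap→a[2]=7, slow++,fast++
slow=3 fast=18: a[fast]=0, fast++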